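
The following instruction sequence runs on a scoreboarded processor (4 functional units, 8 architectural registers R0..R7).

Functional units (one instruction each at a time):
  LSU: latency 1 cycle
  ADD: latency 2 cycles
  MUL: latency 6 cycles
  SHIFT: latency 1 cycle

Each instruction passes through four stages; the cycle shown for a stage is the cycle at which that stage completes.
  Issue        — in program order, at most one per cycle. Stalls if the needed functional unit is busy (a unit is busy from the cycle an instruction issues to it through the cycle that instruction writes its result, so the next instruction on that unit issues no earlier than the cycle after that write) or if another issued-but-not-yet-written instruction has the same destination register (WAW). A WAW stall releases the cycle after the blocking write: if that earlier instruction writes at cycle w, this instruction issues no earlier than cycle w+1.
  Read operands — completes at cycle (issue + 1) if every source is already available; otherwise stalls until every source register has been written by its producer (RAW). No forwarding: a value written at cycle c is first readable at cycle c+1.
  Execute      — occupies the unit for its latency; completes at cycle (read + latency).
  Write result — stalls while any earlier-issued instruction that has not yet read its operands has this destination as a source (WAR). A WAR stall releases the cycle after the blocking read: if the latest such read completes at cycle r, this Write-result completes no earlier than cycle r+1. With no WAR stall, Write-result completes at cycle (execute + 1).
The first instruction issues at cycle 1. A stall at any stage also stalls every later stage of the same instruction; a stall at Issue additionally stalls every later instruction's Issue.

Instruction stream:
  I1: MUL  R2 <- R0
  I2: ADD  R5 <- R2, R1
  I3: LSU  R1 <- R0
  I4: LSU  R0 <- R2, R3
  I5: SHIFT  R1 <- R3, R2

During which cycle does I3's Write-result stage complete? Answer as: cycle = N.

cycle = 11

c1: issue I1 (MUL)
c2: I1 read-ops, issue I2 (ADD)
c3: issue I3 (LSU)
c4: I3 read-ops
c5: I3 finished on LSU
c8: I1 finished on MUL
c9: I1→R2
c10: I2 read-ops
c11: I3→R1
c12: I2 finished on ADD, issue I4 (LSU)
c13: I2→R5, I4 read-ops, issue I5 (SHIFT)
c14: I4 finished on LSU, I5 read-ops
c15: I4→R0, I5 finished on SHIFT
c16: I5→R1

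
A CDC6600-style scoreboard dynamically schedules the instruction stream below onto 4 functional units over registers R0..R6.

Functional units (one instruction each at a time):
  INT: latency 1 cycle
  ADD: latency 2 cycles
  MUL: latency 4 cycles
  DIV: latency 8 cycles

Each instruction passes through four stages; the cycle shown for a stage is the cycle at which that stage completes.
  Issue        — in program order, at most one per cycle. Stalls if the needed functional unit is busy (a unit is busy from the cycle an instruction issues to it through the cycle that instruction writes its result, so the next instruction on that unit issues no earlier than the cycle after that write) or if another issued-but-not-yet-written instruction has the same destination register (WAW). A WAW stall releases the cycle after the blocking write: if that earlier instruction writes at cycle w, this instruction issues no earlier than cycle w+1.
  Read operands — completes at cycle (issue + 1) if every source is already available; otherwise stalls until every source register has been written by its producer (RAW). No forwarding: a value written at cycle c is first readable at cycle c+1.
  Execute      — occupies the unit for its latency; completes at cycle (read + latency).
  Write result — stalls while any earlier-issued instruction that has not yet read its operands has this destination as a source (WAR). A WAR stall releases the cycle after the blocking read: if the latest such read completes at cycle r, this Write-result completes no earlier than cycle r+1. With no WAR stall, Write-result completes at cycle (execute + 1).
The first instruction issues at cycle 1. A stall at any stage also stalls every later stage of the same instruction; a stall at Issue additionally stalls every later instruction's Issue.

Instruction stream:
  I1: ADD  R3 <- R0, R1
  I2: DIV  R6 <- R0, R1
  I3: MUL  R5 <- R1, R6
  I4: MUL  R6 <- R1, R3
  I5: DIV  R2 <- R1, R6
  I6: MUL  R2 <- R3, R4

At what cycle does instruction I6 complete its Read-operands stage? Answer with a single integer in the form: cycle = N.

cycle = 37

  I1 | 1 | 2 | 4 | 5
  I2 | 2 | 3 | 11 | 12
  I3 | 3 | 13 | 17 | 18   RAW R6: wait I2 write@12
  I4 | 19 | 20 | 24 | 25   struct: MUL busy until I3 writes@18
  I5 | 20 | 26 | 34 | 35   RAW R6: wait I4 write@25
  I6 | 36 | 37 | 41 | 42   WAW R2: wait I5 write@35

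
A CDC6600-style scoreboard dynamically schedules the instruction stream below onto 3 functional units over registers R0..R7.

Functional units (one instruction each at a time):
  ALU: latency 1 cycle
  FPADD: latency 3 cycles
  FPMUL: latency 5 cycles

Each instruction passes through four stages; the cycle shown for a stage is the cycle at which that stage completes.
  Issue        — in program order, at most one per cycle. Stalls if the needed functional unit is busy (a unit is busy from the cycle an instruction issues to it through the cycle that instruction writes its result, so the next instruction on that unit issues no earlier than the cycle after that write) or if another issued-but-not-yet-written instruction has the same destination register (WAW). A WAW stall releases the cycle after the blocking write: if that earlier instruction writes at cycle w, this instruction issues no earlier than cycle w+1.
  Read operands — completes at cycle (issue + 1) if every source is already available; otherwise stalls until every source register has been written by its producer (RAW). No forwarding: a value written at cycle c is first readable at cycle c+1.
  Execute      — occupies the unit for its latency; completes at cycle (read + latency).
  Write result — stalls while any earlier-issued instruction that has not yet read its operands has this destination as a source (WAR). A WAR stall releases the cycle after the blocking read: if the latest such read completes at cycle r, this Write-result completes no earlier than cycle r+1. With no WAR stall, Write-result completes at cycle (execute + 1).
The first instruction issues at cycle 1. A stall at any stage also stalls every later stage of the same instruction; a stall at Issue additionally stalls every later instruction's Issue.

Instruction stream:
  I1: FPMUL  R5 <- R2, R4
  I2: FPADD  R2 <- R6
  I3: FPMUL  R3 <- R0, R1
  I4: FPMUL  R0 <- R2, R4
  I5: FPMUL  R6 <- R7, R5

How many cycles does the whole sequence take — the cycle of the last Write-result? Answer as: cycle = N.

c1: I1 issues→FPMUL
c2: I1 reads; I2 issues→FPADD
c3: I2 reads
c6: I2 exec-done
c7: I1 exec-done; I2 writes R2
c8: I1 writes R5
c9: I3 issues→FPMUL
c10: I3 reads
c15: I3 exec-done
c16: I3 writes R3
c17: I4 issues→FPMUL
c18: I4 reads
c23: I4 exec-done
c24: I4 writes R0
c25: I5 issues→FPMUL
c26: I5 reads
c31: I5 exec-done
c32: I5 writes R6

cycle = 32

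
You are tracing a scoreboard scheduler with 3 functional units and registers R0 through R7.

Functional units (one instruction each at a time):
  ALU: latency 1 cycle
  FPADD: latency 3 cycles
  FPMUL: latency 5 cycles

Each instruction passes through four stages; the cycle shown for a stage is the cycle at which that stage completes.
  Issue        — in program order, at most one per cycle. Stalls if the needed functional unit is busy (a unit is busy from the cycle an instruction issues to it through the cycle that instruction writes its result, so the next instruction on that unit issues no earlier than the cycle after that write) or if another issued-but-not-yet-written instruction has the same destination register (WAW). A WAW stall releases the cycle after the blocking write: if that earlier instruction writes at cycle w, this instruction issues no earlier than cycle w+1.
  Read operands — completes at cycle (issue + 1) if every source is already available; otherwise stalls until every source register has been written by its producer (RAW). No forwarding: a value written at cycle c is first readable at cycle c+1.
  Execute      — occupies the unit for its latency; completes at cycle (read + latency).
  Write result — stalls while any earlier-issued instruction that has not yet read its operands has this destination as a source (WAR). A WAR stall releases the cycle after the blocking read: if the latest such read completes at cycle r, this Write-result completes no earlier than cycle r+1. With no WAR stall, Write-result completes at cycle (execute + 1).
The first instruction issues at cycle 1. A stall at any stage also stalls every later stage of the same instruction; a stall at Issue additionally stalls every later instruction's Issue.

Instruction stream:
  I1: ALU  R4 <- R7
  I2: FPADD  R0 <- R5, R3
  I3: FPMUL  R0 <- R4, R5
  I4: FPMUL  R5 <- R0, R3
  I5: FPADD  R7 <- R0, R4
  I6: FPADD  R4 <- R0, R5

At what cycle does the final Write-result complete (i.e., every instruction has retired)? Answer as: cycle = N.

cycle 1: issue I1 (ALU)
cycle 2: I1 read-ops; issue I2 (FPADD)
cycle 3: I1 finished on ALU; I2 read-ops
cycle 4: I1→R4
cycle 6: I2 finished on FPADD
cycle 7: I2→R0
cycle 8: issue I3 (FPMUL)
cycle 9: I3 read-ops
cycle 14: I3 finished on FPMUL
cycle 15: I3→R0
cycle 16: issue I4 (FPMUL)
cycle 17: I4 read-ops; issue I5 (FPADD)
cycle 18: I5 read-ops
cycle 21: I5 finished on FPADD
cycle 22: I4 finished on FPMUL; I5→R7
cycle 23: I4→R5; issue I6 (FPADD)
cycle 24: I6 read-ops
cycle 27: I6 finished on FPADD
cycle 28: I6→R4

cycle = 28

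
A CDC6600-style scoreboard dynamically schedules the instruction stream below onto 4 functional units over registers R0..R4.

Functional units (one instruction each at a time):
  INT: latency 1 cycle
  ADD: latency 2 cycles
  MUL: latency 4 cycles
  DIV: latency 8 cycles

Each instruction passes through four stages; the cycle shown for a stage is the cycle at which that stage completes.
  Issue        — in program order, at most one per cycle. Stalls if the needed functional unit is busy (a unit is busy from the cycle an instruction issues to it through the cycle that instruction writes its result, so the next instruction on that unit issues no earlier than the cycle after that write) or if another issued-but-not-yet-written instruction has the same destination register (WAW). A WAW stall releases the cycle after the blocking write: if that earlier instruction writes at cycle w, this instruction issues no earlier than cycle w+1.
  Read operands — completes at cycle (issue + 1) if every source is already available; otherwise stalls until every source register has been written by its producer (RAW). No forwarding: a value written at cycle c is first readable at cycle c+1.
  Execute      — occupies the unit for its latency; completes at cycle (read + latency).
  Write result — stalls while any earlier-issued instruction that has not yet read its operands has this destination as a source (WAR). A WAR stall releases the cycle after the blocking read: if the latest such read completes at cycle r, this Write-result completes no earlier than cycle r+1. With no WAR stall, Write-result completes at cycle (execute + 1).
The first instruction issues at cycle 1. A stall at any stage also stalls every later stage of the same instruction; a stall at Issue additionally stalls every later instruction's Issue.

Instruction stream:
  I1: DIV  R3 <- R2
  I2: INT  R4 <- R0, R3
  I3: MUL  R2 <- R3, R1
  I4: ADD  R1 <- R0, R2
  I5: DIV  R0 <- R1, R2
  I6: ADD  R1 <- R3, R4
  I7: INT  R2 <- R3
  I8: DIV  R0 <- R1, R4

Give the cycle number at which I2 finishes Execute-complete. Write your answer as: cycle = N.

[1] I1 issues→DIV
[2] I1 reads; I2 issues→INT
[3] I3 issues→MUL
[4] I4 issues→ADD
[10] I1 exec-done
[11] I1 writes R3
[12] I2 reads; I3 reads; I5 issues→DIV
[13] I2 exec-done
[14] I2 writes R4
[16] I3 exec-done
[17] I3 writes R2
[18] I4 reads
[20] I4 exec-done
[21] I4 writes R1
[22] I5 reads; I6 issues→ADD
[23] I6 reads; I7 issues→INT
[24] I7 reads
[25] I6 exec-done; I7 exec-done
[26] I6 writes R1; I7 writes R2
[30] I5 exec-done
[31] I5 writes R0
[32] I8 issues→DIV
[33] I8 reads
[41] I8 exec-done
[42] I8 writes R0

cycle = 13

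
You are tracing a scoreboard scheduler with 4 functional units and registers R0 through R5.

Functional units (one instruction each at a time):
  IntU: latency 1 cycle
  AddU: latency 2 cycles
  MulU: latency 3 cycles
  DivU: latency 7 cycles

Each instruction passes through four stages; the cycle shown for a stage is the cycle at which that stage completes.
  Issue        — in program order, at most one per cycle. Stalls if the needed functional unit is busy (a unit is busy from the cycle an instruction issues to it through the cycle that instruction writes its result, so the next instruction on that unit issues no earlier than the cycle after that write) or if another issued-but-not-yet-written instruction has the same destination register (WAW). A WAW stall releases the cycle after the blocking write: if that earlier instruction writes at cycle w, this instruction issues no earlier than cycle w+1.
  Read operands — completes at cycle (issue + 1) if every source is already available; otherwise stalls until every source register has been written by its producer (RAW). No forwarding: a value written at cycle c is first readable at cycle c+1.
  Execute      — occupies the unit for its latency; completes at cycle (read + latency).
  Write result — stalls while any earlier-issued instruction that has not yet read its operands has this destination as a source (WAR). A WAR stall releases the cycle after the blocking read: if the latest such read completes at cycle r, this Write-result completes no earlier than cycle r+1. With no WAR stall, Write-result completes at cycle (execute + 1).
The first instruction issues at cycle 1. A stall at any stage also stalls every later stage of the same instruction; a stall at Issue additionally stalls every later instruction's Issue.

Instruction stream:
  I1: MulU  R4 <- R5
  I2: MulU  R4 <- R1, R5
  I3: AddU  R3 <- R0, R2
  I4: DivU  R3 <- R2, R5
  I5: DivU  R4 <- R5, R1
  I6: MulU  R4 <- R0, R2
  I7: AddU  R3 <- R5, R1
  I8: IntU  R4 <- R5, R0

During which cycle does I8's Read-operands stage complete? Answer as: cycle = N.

  I1 | 1 | 2 | 5 | 6
  I2 | 7 | 8 | 11 | 12   struct: MulU busy until I1 writes@6
  I3 | 8 | 9 | 11 | 12
  I4 | 13 | 14 | 21 | 22   WAW R3: wait I3 write@12
  I5 | 23 | 24 | 31 | 32   struct: DivU busy until I4 writes@22
  I6 | 33 | 34 | 37 | 38   WAW R4: wait I5 write@32
  I7 | 34 | 35 | 37 | 38
  I8 | 39 | 40 | 41 | 42   WAW R4: wait I6 write@38

cycle = 40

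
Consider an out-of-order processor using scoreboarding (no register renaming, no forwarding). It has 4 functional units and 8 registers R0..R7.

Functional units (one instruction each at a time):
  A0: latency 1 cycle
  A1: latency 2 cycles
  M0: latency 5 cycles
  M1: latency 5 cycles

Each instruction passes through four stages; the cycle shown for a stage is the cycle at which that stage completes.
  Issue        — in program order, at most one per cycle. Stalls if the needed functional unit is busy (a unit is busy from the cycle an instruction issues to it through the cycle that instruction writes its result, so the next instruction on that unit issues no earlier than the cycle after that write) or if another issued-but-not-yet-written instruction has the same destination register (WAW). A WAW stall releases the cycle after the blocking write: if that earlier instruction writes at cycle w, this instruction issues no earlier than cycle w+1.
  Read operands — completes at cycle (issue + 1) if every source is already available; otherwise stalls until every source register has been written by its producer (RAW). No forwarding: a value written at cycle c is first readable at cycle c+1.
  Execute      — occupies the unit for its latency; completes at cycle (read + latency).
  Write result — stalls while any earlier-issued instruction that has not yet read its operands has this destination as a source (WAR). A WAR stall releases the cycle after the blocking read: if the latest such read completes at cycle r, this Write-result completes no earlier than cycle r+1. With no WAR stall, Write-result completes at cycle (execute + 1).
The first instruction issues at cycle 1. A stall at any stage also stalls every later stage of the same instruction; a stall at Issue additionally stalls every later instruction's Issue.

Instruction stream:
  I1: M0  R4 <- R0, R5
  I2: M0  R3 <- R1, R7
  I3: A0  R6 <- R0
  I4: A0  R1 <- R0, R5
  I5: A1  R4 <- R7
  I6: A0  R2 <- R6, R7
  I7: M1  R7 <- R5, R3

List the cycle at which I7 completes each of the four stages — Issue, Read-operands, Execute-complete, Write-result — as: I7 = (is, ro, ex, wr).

I7 = (19, 20, 25, 26)

I1  is:1  ro:2  ex:7  wr:8
I2  is:9  ro:10  ex:15  wr:16  — struct: M0 busy until I1 writes@8
I3  is:10  ro:11  ex:12  wr:13
I4  is:14  ro:15  ex:16  wr:17  — struct: A0 busy until I3 writes@13
I5  is:15  ro:16  ex:18  wr:19
I6  is:18  ro:19  ex:20  wr:21  — struct: A0 busy until I4 writes@17
I7  is:19  ro:20  ex:25  wr:26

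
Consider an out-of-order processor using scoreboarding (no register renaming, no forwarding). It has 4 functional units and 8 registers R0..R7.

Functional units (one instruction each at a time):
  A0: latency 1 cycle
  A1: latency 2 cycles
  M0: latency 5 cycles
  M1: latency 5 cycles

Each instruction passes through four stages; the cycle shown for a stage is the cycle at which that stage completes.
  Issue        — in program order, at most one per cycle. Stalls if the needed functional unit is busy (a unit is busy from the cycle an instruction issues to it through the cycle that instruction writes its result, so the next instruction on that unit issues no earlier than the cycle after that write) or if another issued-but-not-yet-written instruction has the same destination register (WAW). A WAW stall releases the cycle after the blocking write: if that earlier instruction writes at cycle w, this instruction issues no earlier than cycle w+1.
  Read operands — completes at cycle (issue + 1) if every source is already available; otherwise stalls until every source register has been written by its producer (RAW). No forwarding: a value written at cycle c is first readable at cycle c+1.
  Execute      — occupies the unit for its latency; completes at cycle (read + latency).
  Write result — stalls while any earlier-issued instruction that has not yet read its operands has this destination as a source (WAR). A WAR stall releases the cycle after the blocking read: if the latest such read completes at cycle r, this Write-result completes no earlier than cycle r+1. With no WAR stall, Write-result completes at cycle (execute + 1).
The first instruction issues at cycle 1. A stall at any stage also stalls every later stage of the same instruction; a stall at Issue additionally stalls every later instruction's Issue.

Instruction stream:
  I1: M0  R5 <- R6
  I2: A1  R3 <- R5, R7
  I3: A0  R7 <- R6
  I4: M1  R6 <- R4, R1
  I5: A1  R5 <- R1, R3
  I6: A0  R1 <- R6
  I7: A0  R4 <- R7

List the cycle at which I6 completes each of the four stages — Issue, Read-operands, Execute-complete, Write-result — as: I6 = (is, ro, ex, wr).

I6 = (14, 15, 16, 17)

I1 -> (1, 2, 7, 8)
I2 -> (2, 9, 11, 12)  // RAW R5: wait I1 write@8
I3 -> (3, 4, 5, 10)  // WAR R7: wait I2 read@9
I4 -> (4, 5, 10, 11)
I5 -> (13, 14, 16, 17)  // struct: A1 busy until I2 writes@12
I6 -> (14, 15, 16, 17)
I7 -> (18, 19, 20, 21)  // struct: A0 busy until I6 writes@17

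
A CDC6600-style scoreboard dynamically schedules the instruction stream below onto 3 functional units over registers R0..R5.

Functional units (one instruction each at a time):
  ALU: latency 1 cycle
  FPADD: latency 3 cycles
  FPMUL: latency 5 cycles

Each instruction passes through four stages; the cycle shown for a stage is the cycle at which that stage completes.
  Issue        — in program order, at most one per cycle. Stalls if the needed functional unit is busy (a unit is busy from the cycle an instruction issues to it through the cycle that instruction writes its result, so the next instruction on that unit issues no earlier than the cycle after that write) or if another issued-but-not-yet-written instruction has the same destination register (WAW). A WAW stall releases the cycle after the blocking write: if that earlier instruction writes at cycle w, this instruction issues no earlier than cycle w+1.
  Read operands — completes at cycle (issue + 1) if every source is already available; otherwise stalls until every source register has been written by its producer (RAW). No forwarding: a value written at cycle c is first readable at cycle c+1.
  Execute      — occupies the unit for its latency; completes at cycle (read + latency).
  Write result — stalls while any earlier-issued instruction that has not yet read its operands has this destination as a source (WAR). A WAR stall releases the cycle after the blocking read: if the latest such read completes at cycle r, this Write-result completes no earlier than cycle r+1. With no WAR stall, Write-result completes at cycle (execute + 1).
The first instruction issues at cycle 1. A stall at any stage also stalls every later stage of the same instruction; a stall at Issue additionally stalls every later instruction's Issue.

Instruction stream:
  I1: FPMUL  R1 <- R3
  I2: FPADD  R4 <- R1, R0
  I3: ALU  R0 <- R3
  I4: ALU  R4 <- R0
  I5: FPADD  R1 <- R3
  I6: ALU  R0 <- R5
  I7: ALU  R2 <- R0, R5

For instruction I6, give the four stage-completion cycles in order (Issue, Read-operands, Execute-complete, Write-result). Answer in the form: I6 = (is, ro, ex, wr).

t=1  I1→FPMUL
t=2  I1 RO · I2→FPADD
t=3  I3→ALU
t=4  I3 RO
t=5  I3 EX
t=7  I1 EX
t=8  I1 WR R1
t=9  I2 RO
t=10  I3 WR R0
t=12  I2 EX
t=13  I2 WR R4
t=14  I4→ALU
t=15  I4 RO · I5→FPADD
t=16  I4 EX · I5 RO
t=17  I4 WR R4
t=18  I6→ALU
t=19  I5 EX · I6 RO
t=20  I5 WR R1 · I6 EX
t=21  I6 WR R0
t=22  I7→ALU
t=23  I7 RO
t=24  I7 EX
t=25  I7 WR R2

I6 = (18, 19, 20, 21)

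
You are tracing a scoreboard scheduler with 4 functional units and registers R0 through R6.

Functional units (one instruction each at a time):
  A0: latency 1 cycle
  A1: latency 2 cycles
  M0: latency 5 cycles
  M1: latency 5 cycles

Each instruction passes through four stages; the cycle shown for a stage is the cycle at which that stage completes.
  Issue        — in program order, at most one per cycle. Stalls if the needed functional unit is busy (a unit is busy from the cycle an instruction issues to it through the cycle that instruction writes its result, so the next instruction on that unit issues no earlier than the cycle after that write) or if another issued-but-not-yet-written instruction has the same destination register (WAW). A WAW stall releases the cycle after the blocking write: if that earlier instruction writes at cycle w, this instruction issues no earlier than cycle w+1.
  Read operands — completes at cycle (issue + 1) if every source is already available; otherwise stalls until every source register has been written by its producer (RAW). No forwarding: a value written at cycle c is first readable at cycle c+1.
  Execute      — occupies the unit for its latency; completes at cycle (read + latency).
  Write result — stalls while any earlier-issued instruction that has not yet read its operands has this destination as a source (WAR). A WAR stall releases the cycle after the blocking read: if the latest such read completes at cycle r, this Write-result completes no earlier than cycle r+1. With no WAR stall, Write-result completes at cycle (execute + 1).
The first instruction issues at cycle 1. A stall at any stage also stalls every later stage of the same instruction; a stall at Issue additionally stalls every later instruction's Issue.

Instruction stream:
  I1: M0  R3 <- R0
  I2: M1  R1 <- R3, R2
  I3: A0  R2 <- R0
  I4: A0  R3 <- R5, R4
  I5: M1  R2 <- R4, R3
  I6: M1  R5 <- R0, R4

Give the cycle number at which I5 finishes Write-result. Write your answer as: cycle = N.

1) issue 1, read 2, done 7, write 8
2) issue 2, read 9, done 14, write 15  <RAW R3: wait I1 write@8>
3) issue 3, read 4, done 5, write 10  <WAR R2: wait I2 read@9>
4) issue 11, read 12, done 13, write 14  <struct: A0 busy until I3 writes@10>
5) issue 16, read 17, done 22, write 23  <struct: M1 busy until I2 writes@15>
6) issue 24, read 25, done 30, write 31  <struct: M1 busy until I5 writes@23>

cycle = 23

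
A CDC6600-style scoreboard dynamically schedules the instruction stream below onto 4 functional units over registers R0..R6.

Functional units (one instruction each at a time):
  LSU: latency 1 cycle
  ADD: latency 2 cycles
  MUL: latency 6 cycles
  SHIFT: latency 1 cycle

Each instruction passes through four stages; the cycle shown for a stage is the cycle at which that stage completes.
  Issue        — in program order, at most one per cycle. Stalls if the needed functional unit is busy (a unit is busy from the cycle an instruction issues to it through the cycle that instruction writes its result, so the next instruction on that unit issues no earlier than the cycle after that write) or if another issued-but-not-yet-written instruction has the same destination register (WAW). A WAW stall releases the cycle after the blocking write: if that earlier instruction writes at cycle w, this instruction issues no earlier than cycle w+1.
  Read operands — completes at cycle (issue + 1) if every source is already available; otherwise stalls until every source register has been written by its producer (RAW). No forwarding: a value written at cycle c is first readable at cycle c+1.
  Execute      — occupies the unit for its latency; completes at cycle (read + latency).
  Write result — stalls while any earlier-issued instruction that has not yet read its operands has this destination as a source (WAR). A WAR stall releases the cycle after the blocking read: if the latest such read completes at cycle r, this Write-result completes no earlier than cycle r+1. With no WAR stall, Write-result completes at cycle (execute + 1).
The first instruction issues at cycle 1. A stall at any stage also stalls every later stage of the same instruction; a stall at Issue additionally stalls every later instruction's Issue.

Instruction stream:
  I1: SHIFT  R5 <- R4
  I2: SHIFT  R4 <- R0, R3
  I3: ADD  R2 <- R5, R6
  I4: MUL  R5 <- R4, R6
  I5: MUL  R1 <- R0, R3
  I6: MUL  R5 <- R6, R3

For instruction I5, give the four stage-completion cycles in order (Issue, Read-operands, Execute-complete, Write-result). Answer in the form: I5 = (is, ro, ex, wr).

1) issue 1, read 2, done 3, write 4
2) issue 5, read 6, done 7, write 8  <struct: SHIFT busy until I1 writes@4>
3) issue 6, read 7, done 9, write 10
4) issue 7, read 9, done 15, write 16  <RAW R4: wait I2 write@8>
5) issue 17, read 18, done 24, write 25  <struct: MUL busy until I4 writes@16>
6) issue 26, read 27, done 33, write 34  <struct: MUL busy until I5 writes@25>

I5 = (17, 18, 24, 25)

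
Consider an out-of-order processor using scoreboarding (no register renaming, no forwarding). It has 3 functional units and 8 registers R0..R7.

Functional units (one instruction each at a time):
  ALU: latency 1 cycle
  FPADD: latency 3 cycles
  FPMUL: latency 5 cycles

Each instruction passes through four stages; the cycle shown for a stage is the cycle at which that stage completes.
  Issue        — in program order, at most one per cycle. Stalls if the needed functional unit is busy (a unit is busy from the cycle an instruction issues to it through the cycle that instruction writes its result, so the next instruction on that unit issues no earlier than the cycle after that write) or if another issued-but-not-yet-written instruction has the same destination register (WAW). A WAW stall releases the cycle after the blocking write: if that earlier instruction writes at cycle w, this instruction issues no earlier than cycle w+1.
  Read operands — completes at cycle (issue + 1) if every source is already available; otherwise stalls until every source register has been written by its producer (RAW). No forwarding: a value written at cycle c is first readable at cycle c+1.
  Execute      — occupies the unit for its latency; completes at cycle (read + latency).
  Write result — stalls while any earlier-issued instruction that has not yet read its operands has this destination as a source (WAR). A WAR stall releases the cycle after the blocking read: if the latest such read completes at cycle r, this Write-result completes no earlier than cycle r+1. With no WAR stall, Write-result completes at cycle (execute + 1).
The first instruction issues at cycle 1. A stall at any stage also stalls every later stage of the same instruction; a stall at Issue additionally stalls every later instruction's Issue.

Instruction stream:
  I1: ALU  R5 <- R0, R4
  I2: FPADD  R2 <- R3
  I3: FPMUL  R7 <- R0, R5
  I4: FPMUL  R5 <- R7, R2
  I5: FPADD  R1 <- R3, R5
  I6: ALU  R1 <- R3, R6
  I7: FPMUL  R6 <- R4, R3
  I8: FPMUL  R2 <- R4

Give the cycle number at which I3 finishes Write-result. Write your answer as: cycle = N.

I1 -> (1, 2, 3, 4)
I2 -> (2, 3, 6, 7)
I3 -> (3, 5, 10, 11)  // RAW R5: wait I1 write@4
I4 -> (12, 13, 18, 19)  // struct: FPMUL busy until I3 writes@11
I5 -> (13, 20, 23, 24)  // RAW R5: wait I4 write@19
I6 -> (25, 26, 27, 28)  // WAW R1: wait I5 write@24
I7 -> (26, 27, 32, 33)
I8 -> (34, 35, 40, 41)  // struct: FPMUL busy until I7 writes@33

cycle = 11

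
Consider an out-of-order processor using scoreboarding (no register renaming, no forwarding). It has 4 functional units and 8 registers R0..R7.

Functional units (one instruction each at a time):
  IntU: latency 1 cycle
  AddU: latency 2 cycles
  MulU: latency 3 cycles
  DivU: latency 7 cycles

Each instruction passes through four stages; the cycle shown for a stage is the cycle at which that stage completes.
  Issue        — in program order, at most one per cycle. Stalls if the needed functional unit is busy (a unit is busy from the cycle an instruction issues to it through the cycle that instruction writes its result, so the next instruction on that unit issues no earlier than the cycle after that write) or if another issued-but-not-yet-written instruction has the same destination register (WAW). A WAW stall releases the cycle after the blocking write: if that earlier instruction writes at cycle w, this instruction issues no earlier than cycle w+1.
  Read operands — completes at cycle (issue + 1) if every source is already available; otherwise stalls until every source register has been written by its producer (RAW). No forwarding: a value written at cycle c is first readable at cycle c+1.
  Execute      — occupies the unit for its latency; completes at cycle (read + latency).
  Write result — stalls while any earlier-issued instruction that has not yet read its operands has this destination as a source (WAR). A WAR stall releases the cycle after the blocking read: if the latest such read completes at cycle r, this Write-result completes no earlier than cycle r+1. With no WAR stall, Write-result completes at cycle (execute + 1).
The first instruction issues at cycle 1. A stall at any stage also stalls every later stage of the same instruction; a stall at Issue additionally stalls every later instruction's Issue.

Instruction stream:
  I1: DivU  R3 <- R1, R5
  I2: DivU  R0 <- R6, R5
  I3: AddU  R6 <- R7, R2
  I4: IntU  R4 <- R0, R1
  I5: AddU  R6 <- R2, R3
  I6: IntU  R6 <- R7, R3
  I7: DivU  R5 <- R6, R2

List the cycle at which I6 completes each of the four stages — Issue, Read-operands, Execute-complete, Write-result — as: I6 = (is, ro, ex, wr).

I6 = (24, 25, 26, 27)

[1] I1→DivU
[2] I1 RO
[9] I1 EX
[10] I1 WR R3
[11] I2→DivU
[12] I2 RO · I3→AddU
[13] I3 RO · I4→IntU
[15] I3 EX
[16] I3 WR R6
[17] I5→AddU
[18] I5 RO
[19] I2 EX
[20] I2 WR R0 · I5 EX
[21] I4 RO · I5 WR R6
[22] I4 EX
[23] I4 WR R4
[24] I6→IntU
[25] I6 RO · I7→DivU
[26] I6 EX
[27] I6 WR R6
[28] I7 RO
[35] I7 EX
[36] I7 WR R5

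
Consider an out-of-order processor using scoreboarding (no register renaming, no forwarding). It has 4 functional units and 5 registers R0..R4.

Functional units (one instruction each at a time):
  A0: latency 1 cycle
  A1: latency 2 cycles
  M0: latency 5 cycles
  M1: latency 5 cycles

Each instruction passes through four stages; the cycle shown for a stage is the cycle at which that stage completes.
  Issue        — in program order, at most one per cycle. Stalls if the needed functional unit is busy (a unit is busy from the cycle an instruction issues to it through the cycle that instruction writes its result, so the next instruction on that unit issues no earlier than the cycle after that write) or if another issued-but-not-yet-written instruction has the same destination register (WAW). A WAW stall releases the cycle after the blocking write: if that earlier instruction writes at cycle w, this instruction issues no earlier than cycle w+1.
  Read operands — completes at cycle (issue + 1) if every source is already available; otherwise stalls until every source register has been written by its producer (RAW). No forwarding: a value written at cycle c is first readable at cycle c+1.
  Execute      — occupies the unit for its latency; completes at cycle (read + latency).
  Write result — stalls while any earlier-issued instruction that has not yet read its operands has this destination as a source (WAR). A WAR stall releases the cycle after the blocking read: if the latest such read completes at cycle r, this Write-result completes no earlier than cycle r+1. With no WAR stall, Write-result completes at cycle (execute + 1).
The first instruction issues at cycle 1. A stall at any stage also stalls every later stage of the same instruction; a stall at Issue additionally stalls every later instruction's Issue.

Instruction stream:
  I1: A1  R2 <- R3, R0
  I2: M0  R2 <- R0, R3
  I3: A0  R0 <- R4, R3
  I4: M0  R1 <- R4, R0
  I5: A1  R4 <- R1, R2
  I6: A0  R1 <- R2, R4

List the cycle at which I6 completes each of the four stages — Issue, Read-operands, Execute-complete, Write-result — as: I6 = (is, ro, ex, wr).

I6 = (22, 26, 27, 28)

I1  is:1  ro:2  ex:4  wr:5
I2  is:6  ro:7  ex:12  wr:13  — WAW R2: wait I1 write@5
I3  is:7  ro:8  ex:9  wr:10
I4  is:14  ro:15  ex:20  wr:21  — struct: M0 busy until I2 writes@13
I5  is:15  ro:22  ex:24  wr:25  — RAW R1: wait I4 write@21
I6  is:22  ro:26  ex:27  wr:28  — WAW R1: wait I4 write@21, RAW R4: wait I5 write@25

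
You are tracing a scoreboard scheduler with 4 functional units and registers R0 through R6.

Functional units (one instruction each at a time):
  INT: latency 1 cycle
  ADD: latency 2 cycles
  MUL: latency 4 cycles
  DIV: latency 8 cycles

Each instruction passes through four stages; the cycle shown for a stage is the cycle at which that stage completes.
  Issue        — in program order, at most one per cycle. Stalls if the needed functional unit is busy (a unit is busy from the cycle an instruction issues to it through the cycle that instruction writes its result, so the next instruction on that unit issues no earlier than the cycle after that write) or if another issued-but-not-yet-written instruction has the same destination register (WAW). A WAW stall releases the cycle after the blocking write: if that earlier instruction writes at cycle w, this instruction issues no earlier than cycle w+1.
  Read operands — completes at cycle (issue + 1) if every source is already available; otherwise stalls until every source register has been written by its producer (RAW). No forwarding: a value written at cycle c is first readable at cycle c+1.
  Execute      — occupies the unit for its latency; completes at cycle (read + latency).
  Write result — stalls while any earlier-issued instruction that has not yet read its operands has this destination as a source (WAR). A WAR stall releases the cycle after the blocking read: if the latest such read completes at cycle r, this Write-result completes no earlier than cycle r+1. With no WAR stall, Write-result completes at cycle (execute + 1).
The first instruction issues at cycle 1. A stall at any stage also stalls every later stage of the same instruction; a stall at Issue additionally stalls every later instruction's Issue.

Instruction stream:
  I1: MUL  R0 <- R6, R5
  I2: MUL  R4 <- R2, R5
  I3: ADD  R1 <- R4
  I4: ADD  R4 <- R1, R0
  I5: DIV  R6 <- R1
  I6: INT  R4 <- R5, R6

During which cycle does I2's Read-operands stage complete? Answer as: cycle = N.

cycle 1: issue I1 (MUL)
cycle 2: I1 read-ops
cycle 6: I1 finished on MUL
cycle 7: I1→R0
cycle 8: issue I2 (MUL)
cycle 9: I2 read-ops · issue I3 (ADD)
cycle 13: I2 finished on MUL
cycle 14: I2→R4
cycle 15: I3 read-ops
cycle 17: I3 finished on ADD
cycle 18: I3→R1
cycle 19: issue I4 (ADD)
cycle 20: I4 read-ops · issue I5 (DIV)
cycle 21: I5 read-ops
cycle 22: I4 finished on ADD
cycle 23: I4→R4
cycle 24: issue I6 (INT)
cycle 29: I5 finished on DIV
cycle 30: I5→R6
cycle 31: I6 read-ops
cycle 32: I6 finished on INT
cycle 33: I6→R4

cycle = 9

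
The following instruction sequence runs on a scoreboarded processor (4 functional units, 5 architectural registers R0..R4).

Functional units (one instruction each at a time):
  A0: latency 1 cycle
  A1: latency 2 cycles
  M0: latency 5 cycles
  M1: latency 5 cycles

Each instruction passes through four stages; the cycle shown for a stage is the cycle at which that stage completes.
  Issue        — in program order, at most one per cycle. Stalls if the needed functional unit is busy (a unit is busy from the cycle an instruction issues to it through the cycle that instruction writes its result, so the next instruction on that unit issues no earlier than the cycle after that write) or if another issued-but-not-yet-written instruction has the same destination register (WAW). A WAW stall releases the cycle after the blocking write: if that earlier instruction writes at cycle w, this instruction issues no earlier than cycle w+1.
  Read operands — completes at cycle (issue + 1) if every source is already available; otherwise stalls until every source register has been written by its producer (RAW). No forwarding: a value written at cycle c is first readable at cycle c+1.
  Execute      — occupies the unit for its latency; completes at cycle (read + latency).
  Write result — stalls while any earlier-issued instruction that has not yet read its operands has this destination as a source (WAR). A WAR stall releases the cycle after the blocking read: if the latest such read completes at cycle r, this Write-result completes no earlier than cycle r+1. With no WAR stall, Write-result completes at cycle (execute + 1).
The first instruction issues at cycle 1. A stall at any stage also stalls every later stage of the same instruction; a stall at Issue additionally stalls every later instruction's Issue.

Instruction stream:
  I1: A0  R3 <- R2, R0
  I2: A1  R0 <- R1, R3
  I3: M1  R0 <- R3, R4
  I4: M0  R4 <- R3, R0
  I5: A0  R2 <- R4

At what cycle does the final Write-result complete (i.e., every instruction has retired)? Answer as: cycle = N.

I1  is:1  ro:2  ex:3  wr:4
I2  is:2  ro:5  ex:7  wr:8  — RAW R3: wait I1 write@4
I3  is:9  ro:10  ex:15  wr:16  — WAW R0: wait I2 write@8
I4  is:10  ro:17  ex:22  wr:23  — RAW R0: wait I3 write@16
I5  is:11  ro:24  ex:25  wr:26  — RAW R4: wait I4 write@23

cycle = 26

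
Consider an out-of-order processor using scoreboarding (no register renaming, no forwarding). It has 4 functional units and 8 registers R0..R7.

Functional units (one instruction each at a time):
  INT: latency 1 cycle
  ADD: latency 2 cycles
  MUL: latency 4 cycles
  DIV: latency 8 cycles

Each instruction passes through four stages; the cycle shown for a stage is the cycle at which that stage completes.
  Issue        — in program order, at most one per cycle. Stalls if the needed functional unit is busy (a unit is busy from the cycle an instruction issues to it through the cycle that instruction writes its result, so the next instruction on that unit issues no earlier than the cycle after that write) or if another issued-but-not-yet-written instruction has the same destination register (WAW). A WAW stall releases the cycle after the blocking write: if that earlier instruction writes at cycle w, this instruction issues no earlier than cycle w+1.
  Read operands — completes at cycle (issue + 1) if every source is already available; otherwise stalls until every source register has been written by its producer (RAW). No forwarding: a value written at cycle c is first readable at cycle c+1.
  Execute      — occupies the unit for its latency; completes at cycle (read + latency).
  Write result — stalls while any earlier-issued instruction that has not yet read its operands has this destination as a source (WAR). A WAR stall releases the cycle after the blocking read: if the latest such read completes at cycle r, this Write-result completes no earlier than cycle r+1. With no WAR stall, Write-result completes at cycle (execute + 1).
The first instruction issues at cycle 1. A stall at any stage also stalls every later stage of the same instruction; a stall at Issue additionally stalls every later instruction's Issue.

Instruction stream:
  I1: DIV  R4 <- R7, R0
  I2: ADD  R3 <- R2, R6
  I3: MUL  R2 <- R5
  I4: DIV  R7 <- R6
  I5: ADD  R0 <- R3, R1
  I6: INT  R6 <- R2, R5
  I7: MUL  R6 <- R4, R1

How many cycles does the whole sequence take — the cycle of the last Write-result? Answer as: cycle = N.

cycle = 24

I1: IS=1 RO=2 EX=10 WR=11
I2: IS=2 RO=3 EX=5 WR=6
I3: IS=3 RO=4 EX=8 WR=9
I4: IS=12 RO=13 EX=21 WR=22  [struct: DIV busy until I1 writes@11]
I5: IS=13 RO=14 EX=16 WR=17
I6: IS=14 RO=15 EX=16 WR=17
I7: IS=18 RO=19 EX=23 WR=24  [WAW R6: wait I6 write@17]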